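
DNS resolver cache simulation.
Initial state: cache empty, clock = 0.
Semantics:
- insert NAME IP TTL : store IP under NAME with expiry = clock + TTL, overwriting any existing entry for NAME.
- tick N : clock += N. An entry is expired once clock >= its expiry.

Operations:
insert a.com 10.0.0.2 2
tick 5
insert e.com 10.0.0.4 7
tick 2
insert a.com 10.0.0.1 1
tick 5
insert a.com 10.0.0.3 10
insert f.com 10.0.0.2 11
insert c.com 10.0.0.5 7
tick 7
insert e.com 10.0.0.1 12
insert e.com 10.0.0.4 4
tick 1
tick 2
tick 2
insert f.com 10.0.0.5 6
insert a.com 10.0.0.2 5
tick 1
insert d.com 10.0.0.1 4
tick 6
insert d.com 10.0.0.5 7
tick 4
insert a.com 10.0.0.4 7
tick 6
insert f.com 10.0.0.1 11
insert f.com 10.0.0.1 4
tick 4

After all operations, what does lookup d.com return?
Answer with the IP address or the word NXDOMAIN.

Op 1: insert a.com -> 10.0.0.2 (expiry=0+2=2). clock=0
Op 2: tick 5 -> clock=5. purged={a.com}
Op 3: insert e.com -> 10.0.0.4 (expiry=5+7=12). clock=5
Op 4: tick 2 -> clock=7.
Op 5: insert a.com -> 10.0.0.1 (expiry=7+1=8). clock=7
Op 6: tick 5 -> clock=12. purged={a.com,e.com}
Op 7: insert a.com -> 10.0.0.3 (expiry=12+10=22). clock=12
Op 8: insert f.com -> 10.0.0.2 (expiry=12+11=23). clock=12
Op 9: insert c.com -> 10.0.0.5 (expiry=12+7=19). clock=12
Op 10: tick 7 -> clock=19. purged={c.com}
Op 11: insert e.com -> 10.0.0.1 (expiry=19+12=31). clock=19
Op 12: insert e.com -> 10.0.0.4 (expiry=19+4=23). clock=19
Op 13: tick 1 -> clock=20.
Op 14: tick 2 -> clock=22. purged={a.com}
Op 15: tick 2 -> clock=24. purged={e.com,f.com}
Op 16: insert f.com -> 10.0.0.5 (expiry=24+6=30). clock=24
Op 17: insert a.com -> 10.0.0.2 (expiry=24+5=29). clock=24
Op 18: tick 1 -> clock=25.
Op 19: insert d.com -> 10.0.0.1 (expiry=25+4=29). clock=25
Op 20: tick 6 -> clock=31. purged={a.com,d.com,f.com}
Op 21: insert d.com -> 10.0.0.5 (expiry=31+7=38). clock=31
Op 22: tick 4 -> clock=35.
Op 23: insert a.com -> 10.0.0.4 (expiry=35+7=42). clock=35
Op 24: tick 6 -> clock=41. purged={d.com}
Op 25: insert f.com -> 10.0.0.1 (expiry=41+11=52). clock=41
Op 26: insert f.com -> 10.0.0.1 (expiry=41+4=45). clock=41
Op 27: tick 4 -> clock=45. purged={a.com,f.com}
lookup d.com: not in cache (expired or never inserted)

Answer: NXDOMAIN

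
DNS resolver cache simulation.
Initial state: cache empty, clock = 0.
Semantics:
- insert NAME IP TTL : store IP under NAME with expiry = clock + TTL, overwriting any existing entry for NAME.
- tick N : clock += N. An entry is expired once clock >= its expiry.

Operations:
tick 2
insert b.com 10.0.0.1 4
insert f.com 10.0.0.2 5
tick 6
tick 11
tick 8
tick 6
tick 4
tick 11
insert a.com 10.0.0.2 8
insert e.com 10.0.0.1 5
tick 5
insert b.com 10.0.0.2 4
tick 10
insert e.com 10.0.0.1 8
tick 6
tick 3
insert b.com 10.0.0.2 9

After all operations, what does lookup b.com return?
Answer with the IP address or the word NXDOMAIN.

Answer: 10.0.0.2

Derivation:
Op 1: tick 2 -> clock=2.
Op 2: insert b.com -> 10.0.0.1 (expiry=2+4=6). clock=2
Op 3: insert f.com -> 10.0.0.2 (expiry=2+5=7). clock=2
Op 4: tick 6 -> clock=8. purged={b.com,f.com}
Op 5: tick 11 -> clock=19.
Op 6: tick 8 -> clock=27.
Op 7: tick 6 -> clock=33.
Op 8: tick 4 -> clock=37.
Op 9: tick 11 -> clock=48.
Op 10: insert a.com -> 10.0.0.2 (expiry=48+8=56). clock=48
Op 11: insert e.com -> 10.0.0.1 (expiry=48+5=53). clock=48
Op 12: tick 5 -> clock=53. purged={e.com}
Op 13: insert b.com -> 10.0.0.2 (expiry=53+4=57). clock=53
Op 14: tick 10 -> clock=63. purged={a.com,b.com}
Op 15: insert e.com -> 10.0.0.1 (expiry=63+8=71). clock=63
Op 16: tick 6 -> clock=69.
Op 17: tick 3 -> clock=72. purged={e.com}
Op 18: insert b.com -> 10.0.0.2 (expiry=72+9=81). clock=72
lookup b.com: present, ip=10.0.0.2 expiry=81 > clock=72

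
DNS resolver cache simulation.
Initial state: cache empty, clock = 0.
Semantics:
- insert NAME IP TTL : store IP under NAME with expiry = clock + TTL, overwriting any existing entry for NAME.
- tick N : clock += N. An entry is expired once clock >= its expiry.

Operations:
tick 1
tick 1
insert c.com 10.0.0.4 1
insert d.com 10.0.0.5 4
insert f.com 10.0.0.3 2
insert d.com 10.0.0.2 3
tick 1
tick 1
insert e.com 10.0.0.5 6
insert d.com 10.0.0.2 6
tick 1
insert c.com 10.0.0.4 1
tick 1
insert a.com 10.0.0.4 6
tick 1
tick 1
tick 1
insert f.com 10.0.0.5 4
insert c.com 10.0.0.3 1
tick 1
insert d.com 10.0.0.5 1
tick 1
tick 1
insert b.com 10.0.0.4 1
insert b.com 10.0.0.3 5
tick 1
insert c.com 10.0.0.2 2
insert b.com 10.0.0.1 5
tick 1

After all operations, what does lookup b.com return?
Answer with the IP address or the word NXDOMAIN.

Answer: 10.0.0.1

Derivation:
Op 1: tick 1 -> clock=1.
Op 2: tick 1 -> clock=2.
Op 3: insert c.com -> 10.0.0.4 (expiry=2+1=3). clock=2
Op 4: insert d.com -> 10.0.0.5 (expiry=2+4=6). clock=2
Op 5: insert f.com -> 10.0.0.3 (expiry=2+2=4). clock=2
Op 6: insert d.com -> 10.0.0.2 (expiry=2+3=5). clock=2
Op 7: tick 1 -> clock=3. purged={c.com}
Op 8: tick 1 -> clock=4. purged={f.com}
Op 9: insert e.com -> 10.0.0.5 (expiry=4+6=10). clock=4
Op 10: insert d.com -> 10.0.0.2 (expiry=4+6=10). clock=4
Op 11: tick 1 -> clock=5.
Op 12: insert c.com -> 10.0.0.4 (expiry=5+1=6). clock=5
Op 13: tick 1 -> clock=6. purged={c.com}
Op 14: insert a.com -> 10.0.0.4 (expiry=6+6=12). clock=6
Op 15: tick 1 -> clock=7.
Op 16: tick 1 -> clock=8.
Op 17: tick 1 -> clock=9.
Op 18: insert f.com -> 10.0.0.5 (expiry=9+4=13). clock=9
Op 19: insert c.com -> 10.0.0.3 (expiry=9+1=10). clock=9
Op 20: tick 1 -> clock=10. purged={c.com,d.com,e.com}
Op 21: insert d.com -> 10.0.0.5 (expiry=10+1=11). clock=10
Op 22: tick 1 -> clock=11. purged={d.com}
Op 23: tick 1 -> clock=12. purged={a.com}
Op 24: insert b.com -> 10.0.0.4 (expiry=12+1=13). clock=12
Op 25: insert b.com -> 10.0.0.3 (expiry=12+5=17). clock=12
Op 26: tick 1 -> clock=13. purged={f.com}
Op 27: insert c.com -> 10.0.0.2 (expiry=13+2=15). clock=13
Op 28: insert b.com -> 10.0.0.1 (expiry=13+5=18). clock=13
Op 29: tick 1 -> clock=14.
lookup b.com: present, ip=10.0.0.1 expiry=18 > clock=14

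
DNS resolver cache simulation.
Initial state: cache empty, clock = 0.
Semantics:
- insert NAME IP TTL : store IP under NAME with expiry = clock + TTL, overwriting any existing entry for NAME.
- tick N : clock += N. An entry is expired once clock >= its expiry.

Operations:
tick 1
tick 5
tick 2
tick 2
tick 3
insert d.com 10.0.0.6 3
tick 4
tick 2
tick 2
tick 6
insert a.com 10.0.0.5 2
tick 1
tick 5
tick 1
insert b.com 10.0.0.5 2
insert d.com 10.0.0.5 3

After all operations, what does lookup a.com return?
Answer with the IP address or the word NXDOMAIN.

Op 1: tick 1 -> clock=1.
Op 2: tick 5 -> clock=6.
Op 3: tick 2 -> clock=8.
Op 4: tick 2 -> clock=10.
Op 5: tick 3 -> clock=13.
Op 6: insert d.com -> 10.0.0.6 (expiry=13+3=16). clock=13
Op 7: tick 4 -> clock=17. purged={d.com}
Op 8: tick 2 -> clock=19.
Op 9: tick 2 -> clock=21.
Op 10: tick 6 -> clock=27.
Op 11: insert a.com -> 10.0.0.5 (expiry=27+2=29). clock=27
Op 12: tick 1 -> clock=28.
Op 13: tick 5 -> clock=33. purged={a.com}
Op 14: tick 1 -> clock=34.
Op 15: insert b.com -> 10.0.0.5 (expiry=34+2=36). clock=34
Op 16: insert d.com -> 10.0.0.5 (expiry=34+3=37). clock=34
lookup a.com: not in cache (expired or never inserted)

Answer: NXDOMAIN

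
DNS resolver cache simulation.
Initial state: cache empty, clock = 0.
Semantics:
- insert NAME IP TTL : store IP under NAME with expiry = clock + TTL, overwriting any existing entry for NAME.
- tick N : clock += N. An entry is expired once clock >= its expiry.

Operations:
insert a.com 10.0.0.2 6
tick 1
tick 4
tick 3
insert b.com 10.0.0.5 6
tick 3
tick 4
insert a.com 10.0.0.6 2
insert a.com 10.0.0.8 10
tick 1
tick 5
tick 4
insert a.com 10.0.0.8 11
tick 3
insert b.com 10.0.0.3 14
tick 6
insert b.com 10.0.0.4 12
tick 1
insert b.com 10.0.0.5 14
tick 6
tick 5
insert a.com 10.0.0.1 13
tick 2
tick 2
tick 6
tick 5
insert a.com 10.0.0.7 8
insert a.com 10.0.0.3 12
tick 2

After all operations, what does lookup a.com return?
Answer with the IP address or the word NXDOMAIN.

Op 1: insert a.com -> 10.0.0.2 (expiry=0+6=6). clock=0
Op 2: tick 1 -> clock=1.
Op 3: tick 4 -> clock=5.
Op 4: tick 3 -> clock=8. purged={a.com}
Op 5: insert b.com -> 10.0.0.5 (expiry=8+6=14). clock=8
Op 6: tick 3 -> clock=11.
Op 7: tick 4 -> clock=15. purged={b.com}
Op 8: insert a.com -> 10.0.0.6 (expiry=15+2=17). clock=15
Op 9: insert a.com -> 10.0.0.8 (expiry=15+10=25). clock=15
Op 10: tick 1 -> clock=16.
Op 11: tick 5 -> clock=21.
Op 12: tick 4 -> clock=25. purged={a.com}
Op 13: insert a.com -> 10.0.0.8 (expiry=25+11=36). clock=25
Op 14: tick 3 -> clock=28.
Op 15: insert b.com -> 10.0.0.3 (expiry=28+14=42). clock=28
Op 16: tick 6 -> clock=34.
Op 17: insert b.com -> 10.0.0.4 (expiry=34+12=46). clock=34
Op 18: tick 1 -> clock=35.
Op 19: insert b.com -> 10.0.0.5 (expiry=35+14=49). clock=35
Op 20: tick 6 -> clock=41. purged={a.com}
Op 21: tick 5 -> clock=46.
Op 22: insert a.com -> 10.0.0.1 (expiry=46+13=59). clock=46
Op 23: tick 2 -> clock=48.
Op 24: tick 2 -> clock=50. purged={b.com}
Op 25: tick 6 -> clock=56.
Op 26: tick 5 -> clock=61. purged={a.com}
Op 27: insert a.com -> 10.0.0.7 (expiry=61+8=69). clock=61
Op 28: insert a.com -> 10.0.0.3 (expiry=61+12=73). clock=61
Op 29: tick 2 -> clock=63.
lookup a.com: present, ip=10.0.0.3 expiry=73 > clock=63

Answer: 10.0.0.3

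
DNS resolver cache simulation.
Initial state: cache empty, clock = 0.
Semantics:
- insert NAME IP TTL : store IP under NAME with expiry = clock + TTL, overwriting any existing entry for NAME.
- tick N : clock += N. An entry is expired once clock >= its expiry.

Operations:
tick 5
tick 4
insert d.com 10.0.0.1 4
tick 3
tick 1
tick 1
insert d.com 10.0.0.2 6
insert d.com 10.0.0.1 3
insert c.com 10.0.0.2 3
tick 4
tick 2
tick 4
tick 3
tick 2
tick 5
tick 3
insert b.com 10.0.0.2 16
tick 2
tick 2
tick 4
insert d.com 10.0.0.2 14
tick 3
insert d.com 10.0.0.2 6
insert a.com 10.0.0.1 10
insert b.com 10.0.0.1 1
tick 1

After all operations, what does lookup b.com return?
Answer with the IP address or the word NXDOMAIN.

Answer: NXDOMAIN

Derivation:
Op 1: tick 5 -> clock=5.
Op 2: tick 4 -> clock=9.
Op 3: insert d.com -> 10.0.0.1 (expiry=9+4=13). clock=9
Op 4: tick 3 -> clock=12.
Op 5: tick 1 -> clock=13. purged={d.com}
Op 6: tick 1 -> clock=14.
Op 7: insert d.com -> 10.0.0.2 (expiry=14+6=20). clock=14
Op 8: insert d.com -> 10.0.0.1 (expiry=14+3=17). clock=14
Op 9: insert c.com -> 10.0.0.2 (expiry=14+3=17). clock=14
Op 10: tick 4 -> clock=18. purged={c.com,d.com}
Op 11: tick 2 -> clock=20.
Op 12: tick 4 -> clock=24.
Op 13: tick 3 -> clock=27.
Op 14: tick 2 -> clock=29.
Op 15: tick 5 -> clock=34.
Op 16: tick 3 -> clock=37.
Op 17: insert b.com -> 10.0.0.2 (expiry=37+16=53). clock=37
Op 18: tick 2 -> clock=39.
Op 19: tick 2 -> clock=41.
Op 20: tick 4 -> clock=45.
Op 21: insert d.com -> 10.0.0.2 (expiry=45+14=59). clock=45
Op 22: tick 3 -> clock=48.
Op 23: insert d.com -> 10.0.0.2 (expiry=48+6=54). clock=48
Op 24: insert a.com -> 10.0.0.1 (expiry=48+10=58). clock=48
Op 25: insert b.com -> 10.0.0.1 (expiry=48+1=49). clock=48
Op 26: tick 1 -> clock=49. purged={b.com}
lookup b.com: not in cache (expired or never inserted)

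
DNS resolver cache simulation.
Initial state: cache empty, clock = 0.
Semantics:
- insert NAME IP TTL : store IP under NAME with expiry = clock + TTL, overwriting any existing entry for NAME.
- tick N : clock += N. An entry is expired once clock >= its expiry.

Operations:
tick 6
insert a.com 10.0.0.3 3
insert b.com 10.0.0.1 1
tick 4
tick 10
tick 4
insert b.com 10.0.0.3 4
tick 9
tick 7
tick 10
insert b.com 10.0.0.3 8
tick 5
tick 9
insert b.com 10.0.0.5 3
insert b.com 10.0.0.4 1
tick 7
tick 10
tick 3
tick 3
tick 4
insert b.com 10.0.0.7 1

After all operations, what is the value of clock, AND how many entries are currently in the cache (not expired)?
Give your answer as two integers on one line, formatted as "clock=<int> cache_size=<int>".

Op 1: tick 6 -> clock=6.
Op 2: insert a.com -> 10.0.0.3 (expiry=6+3=9). clock=6
Op 3: insert b.com -> 10.0.0.1 (expiry=6+1=7). clock=6
Op 4: tick 4 -> clock=10. purged={a.com,b.com}
Op 5: tick 10 -> clock=20.
Op 6: tick 4 -> clock=24.
Op 7: insert b.com -> 10.0.0.3 (expiry=24+4=28). clock=24
Op 8: tick 9 -> clock=33. purged={b.com}
Op 9: tick 7 -> clock=40.
Op 10: tick 10 -> clock=50.
Op 11: insert b.com -> 10.0.0.3 (expiry=50+8=58). clock=50
Op 12: tick 5 -> clock=55.
Op 13: tick 9 -> clock=64. purged={b.com}
Op 14: insert b.com -> 10.0.0.5 (expiry=64+3=67). clock=64
Op 15: insert b.com -> 10.0.0.4 (expiry=64+1=65). clock=64
Op 16: tick 7 -> clock=71. purged={b.com}
Op 17: tick 10 -> clock=81.
Op 18: tick 3 -> clock=84.
Op 19: tick 3 -> clock=87.
Op 20: tick 4 -> clock=91.
Op 21: insert b.com -> 10.0.0.7 (expiry=91+1=92). clock=91
Final clock = 91
Final cache (unexpired): {b.com} -> size=1

Answer: clock=91 cache_size=1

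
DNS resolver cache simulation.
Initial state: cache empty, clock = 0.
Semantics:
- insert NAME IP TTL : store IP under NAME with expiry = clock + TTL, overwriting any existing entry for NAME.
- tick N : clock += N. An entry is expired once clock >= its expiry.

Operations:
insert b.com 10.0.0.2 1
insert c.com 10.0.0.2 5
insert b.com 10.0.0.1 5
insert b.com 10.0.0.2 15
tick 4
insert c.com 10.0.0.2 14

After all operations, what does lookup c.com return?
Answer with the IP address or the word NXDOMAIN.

Op 1: insert b.com -> 10.0.0.2 (expiry=0+1=1). clock=0
Op 2: insert c.com -> 10.0.0.2 (expiry=0+5=5). clock=0
Op 3: insert b.com -> 10.0.0.1 (expiry=0+5=5). clock=0
Op 4: insert b.com -> 10.0.0.2 (expiry=0+15=15). clock=0
Op 5: tick 4 -> clock=4.
Op 6: insert c.com -> 10.0.0.2 (expiry=4+14=18). clock=4
lookup c.com: present, ip=10.0.0.2 expiry=18 > clock=4

Answer: 10.0.0.2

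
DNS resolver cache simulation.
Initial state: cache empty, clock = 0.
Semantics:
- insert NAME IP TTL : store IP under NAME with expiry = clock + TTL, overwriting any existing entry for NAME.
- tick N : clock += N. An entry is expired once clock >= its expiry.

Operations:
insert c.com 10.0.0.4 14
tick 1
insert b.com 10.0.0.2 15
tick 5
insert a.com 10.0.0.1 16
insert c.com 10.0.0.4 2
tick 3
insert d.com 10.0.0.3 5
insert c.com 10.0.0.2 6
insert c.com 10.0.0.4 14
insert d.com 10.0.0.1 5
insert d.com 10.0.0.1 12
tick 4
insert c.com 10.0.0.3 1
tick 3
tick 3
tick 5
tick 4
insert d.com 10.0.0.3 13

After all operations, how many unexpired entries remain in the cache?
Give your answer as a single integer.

Op 1: insert c.com -> 10.0.0.4 (expiry=0+14=14). clock=0
Op 2: tick 1 -> clock=1.
Op 3: insert b.com -> 10.0.0.2 (expiry=1+15=16). clock=1
Op 4: tick 5 -> clock=6.
Op 5: insert a.com -> 10.0.0.1 (expiry=6+16=22). clock=6
Op 6: insert c.com -> 10.0.0.4 (expiry=6+2=8). clock=6
Op 7: tick 3 -> clock=9. purged={c.com}
Op 8: insert d.com -> 10.0.0.3 (expiry=9+5=14). clock=9
Op 9: insert c.com -> 10.0.0.2 (expiry=9+6=15). clock=9
Op 10: insert c.com -> 10.0.0.4 (expiry=9+14=23). clock=9
Op 11: insert d.com -> 10.0.0.1 (expiry=9+5=14). clock=9
Op 12: insert d.com -> 10.0.0.1 (expiry=9+12=21). clock=9
Op 13: tick 4 -> clock=13.
Op 14: insert c.com -> 10.0.0.3 (expiry=13+1=14). clock=13
Op 15: tick 3 -> clock=16. purged={b.com,c.com}
Op 16: tick 3 -> clock=19.
Op 17: tick 5 -> clock=24. purged={a.com,d.com}
Op 18: tick 4 -> clock=28.
Op 19: insert d.com -> 10.0.0.3 (expiry=28+13=41). clock=28
Final cache (unexpired): {d.com} -> size=1

Answer: 1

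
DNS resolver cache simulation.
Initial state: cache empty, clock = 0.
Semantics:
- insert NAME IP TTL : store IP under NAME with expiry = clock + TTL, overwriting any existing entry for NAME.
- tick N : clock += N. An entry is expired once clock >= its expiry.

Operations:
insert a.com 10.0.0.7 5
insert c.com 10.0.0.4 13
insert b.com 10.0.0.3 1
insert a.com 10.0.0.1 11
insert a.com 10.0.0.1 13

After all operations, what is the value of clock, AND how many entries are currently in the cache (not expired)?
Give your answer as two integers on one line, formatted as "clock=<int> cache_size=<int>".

Answer: clock=0 cache_size=3

Derivation:
Op 1: insert a.com -> 10.0.0.7 (expiry=0+5=5). clock=0
Op 2: insert c.com -> 10.0.0.4 (expiry=0+13=13). clock=0
Op 3: insert b.com -> 10.0.0.3 (expiry=0+1=1). clock=0
Op 4: insert a.com -> 10.0.0.1 (expiry=0+11=11). clock=0
Op 5: insert a.com -> 10.0.0.1 (expiry=0+13=13). clock=0
Final clock = 0
Final cache (unexpired): {a.com,b.com,c.com} -> size=3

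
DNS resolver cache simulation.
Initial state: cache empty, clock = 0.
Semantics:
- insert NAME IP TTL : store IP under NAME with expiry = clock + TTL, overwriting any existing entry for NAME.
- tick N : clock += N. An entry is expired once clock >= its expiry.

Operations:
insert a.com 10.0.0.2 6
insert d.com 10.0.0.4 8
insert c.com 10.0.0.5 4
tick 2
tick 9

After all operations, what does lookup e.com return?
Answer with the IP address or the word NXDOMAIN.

Answer: NXDOMAIN

Derivation:
Op 1: insert a.com -> 10.0.0.2 (expiry=0+6=6). clock=0
Op 2: insert d.com -> 10.0.0.4 (expiry=0+8=8). clock=0
Op 3: insert c.com -> 10.0.0.5 (expiry=0+4=4). clock=0
Op 4: tick 2 -> clock=2.
Op 5: tick 9 -> clock=11. purged={a.com,c.com,d.com}
lookup e.com: not in cache (expired or never inserted)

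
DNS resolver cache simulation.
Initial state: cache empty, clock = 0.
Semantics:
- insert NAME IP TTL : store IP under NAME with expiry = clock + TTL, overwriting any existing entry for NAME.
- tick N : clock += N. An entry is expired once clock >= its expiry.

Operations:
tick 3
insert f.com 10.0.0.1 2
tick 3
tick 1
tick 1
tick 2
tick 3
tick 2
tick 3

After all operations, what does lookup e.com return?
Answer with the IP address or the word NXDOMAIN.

Op 1: tick 3 -> clock=3.
Op 2: insert f.com -> 10.0.0.1 (expiry=3+2=5). clock=3
Op 3: tick 3 -> clock=6. purged={f.com}
Op 4: tick 1 -> clock=7.
Op 5: tick 1 -> clock=8.
Op 6: tick 2 -> clock=10.
Op 7: tick 3 -> clock=13.
Op 8: tick 2 -> clock=15.
Op 9: tick 3 -> clock=18.
lookup e.com: not in cache (expired or never inserted)

Answer: NXDOMAIN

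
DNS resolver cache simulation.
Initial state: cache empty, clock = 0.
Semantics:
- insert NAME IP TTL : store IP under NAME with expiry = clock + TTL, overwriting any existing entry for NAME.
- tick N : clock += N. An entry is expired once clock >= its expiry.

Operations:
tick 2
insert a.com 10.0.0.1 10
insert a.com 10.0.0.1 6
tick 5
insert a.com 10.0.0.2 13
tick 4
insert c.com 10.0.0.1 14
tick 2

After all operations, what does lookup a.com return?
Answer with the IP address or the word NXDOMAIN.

Op 1: tick 2 -> clock=2.
Op 2: insert a.com -> 10.0.0.1 (expiry=2+10=12). clock=2
Op 3: insert a.com -> 10.0.0.1 (expiry=2+6=8). clock=2
Op 4: tick 5 -> clock=7.
Op 5: insert a.com -> 10.0.0.2 (expiry=7+13=20). clock=7
Op 6: tick 4 -> clock=11.
Op 7: insert c.com -> 10.0.0.1 (expiry=11+14=25). clock=11
Op 8: tick 2 -> clock=13.
lookup a.com: present, ip=10.0.0.2 expiry=20 > clock=13

Answer: 10.0.0.2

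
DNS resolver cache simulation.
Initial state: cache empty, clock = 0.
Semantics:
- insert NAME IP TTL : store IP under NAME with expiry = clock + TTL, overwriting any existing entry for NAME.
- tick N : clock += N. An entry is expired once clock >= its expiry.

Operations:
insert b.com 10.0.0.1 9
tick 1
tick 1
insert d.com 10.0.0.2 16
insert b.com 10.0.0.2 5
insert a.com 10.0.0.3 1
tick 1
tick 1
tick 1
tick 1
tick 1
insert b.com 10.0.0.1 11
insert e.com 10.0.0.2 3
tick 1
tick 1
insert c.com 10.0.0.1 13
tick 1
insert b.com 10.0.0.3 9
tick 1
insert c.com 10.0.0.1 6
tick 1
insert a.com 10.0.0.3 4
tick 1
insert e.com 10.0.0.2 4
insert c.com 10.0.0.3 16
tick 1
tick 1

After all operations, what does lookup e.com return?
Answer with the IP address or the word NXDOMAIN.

Answer: 10.0.0.2

Derivation:
Op 1: insert b.com -> 10.0.0.1 (expiry=0+9=9). clock=0
Op 2: tick 1 -> clock=1.
Op 3: tick 1 -> clock=2.
Op 4: insert d.com -> 10.0.0.2 (expiry=2+16=18). clock=2
Op 5: insert b.com -> 10.0.0.2 (expiry=2+5=7). clock=2
Op 6: insert a.com -> 10.0.0.3 (expiry=2+1=3). clock=2
Op 7: tick 1 -> clock=3. purged={a.com}
Op 8: tick 1 -> clock=4.
Op 9: tick 1 -> clock=5.
Op 10: tick 1 -> clock=6.
Op 11: tick 1 -> clock=7. purged={b.com}
Op 12: insert b.com -> 10.0.0.1 (expiry=7+11=18). clock=7
Op 13: insert e.com -> 10.0.0.2 (expiry=7+3=10). clock=7
Op 14: tick 1 -> clock=8.
Op 15: tick 1 -> clock=9.
Op 16: insert c.com -> 10.0.0.1 (expiry=9+13=22). clock=9
Op 17: tick 1 -> clock=10. purged={e.com}
Op 18: insert b.com -> 10.0.0.3 (expiry=10+9=19). clock=10
Op 19: tick 1 -> clock=11.
Op 20: insert c.com -> 10.0.0.1 (expiry=11+6=17). clock=11
Op 21: tick 1 -> clock=12.
Op 22: insert a.com -> 10.0.0.3 (expiry=12+4=16). clock=12
Op 23: tick 1 -> clock=13.
Op 24: insert e.com -> 10.0.0.2 (expiry=13+4=17). clock=13
Op 25: insert c.com -> 10.0.0.3 (expiry=13+16=29). clock=13
Op 26: tick 1 -> clock=14.
Op 27: tick 1 -> clock=15.
lookup e.com: present, ip=10.0.0.2 expiry=17 > clock=15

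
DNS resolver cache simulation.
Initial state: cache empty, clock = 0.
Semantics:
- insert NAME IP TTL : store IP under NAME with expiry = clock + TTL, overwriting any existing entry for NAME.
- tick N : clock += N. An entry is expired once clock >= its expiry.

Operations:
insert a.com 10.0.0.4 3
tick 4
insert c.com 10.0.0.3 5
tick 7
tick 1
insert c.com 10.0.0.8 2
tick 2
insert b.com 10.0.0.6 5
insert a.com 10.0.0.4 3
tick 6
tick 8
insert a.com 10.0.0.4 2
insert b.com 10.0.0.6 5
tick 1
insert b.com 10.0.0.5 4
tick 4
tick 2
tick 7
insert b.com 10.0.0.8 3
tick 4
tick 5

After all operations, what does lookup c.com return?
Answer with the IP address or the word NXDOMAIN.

Answer: NXDOMAIN

Derivation:
Op 1: insert a.com -> 10.0.0.4 (expiry=0+3=3). clock=0
Op 2: tick 4 -> clock=4. purged={a.com}
Op 3: insert c.com -> 10.0.0.3 (expiry=4+5=9). clock=4
Op 4: tick 7 -> clock=11. purged={c.com}
Op 5: tick 1 -> clock=12.
Op 6: insert c.com -> 10.0.0.8 (expiry=12+2=14). clock=12
Op 7: tick 2 -> clock=14. purged={c.com}
Op 8: insert b.com -> 10.0.0.6 (expiry=14+5=19). clock=14
Op 9: insert a.com -> 10.0.0.4 (expiry=14+3=17). clock=14
Op 10: tick 6 -> clock=20. purged={a.com,b.com}
Op 11: tick 8 -> clock=28.
Op 12: insert a.com -> 10.0.0.4 (expiry=28+2=30). clock=28
Op 13: insert b.com -> 10.0.0.6 (expiry=28+5=33). clock=28
Op 14: tick 1 -> clock=29.
Op 15: insert b.com -> 10.0.0.5 (expiry=29+4=33). clock=29
Op 16: tick 4 -> clock=33. purged={a.com,b.com}
Op 17: tick 2 -> clock=35.
Op 18: tick 7 -> clock=42.
Op 19: insert b.com -> 10.0.0.8 (expiry=42+3=45). clock=42
Op 20: tick 4 -> clock=46. purged={b.com}
Op 21: tick 5 -> clock=51.
lookup c.com: not in cache (expired or never inserted)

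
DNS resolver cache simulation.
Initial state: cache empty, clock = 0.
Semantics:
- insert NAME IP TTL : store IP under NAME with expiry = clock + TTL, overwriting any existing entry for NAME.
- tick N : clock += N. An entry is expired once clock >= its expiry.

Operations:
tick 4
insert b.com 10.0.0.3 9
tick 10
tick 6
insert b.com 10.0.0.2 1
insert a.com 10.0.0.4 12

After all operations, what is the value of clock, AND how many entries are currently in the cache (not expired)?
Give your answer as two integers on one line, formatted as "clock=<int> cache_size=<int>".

Op 1: tick 4 -> clock=4.
Op 2: insert b.com -> 10.0.0.3 (expiry=4+9=13). clock=4
Op 3: tick 10 -> clock=14. purged={b.com}
Op 4: tick 6 -> clock=20.
Op 5: insert b.com -> 10.0.0.2 (expiry=20+1=21). clock=20
Op 6: insert a.com -> 10.0.0.4 (expiry=20+12=32). clock=20
Final clock = 20
Final cache (unexpired): {a.com,b.com} -> size=2

Answer: clock=20 cache_size=2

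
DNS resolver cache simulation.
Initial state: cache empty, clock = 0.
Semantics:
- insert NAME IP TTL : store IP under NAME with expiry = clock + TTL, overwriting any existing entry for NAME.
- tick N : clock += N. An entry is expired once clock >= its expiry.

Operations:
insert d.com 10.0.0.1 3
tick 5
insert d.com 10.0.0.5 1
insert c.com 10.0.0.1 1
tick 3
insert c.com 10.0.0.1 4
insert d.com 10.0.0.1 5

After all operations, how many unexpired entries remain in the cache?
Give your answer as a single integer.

Answer: 2

Derivation:
Op 1: insert d.com -> 10.0.0.1 (expiry=0+3=3). clock=0
Op 2: tick 5 -> clock=5. purged={d.com}
Op 3: insert d.com -> 10.0.0.5 (expiry=5+1=6). clock=5
Op 4: insert c.com -> 10.0.0.1 (expiry=5+1=6). clock=5
Op 5: tick 3 -> clock=8. purged={c.com,d.com}
Op 6: insert c.com -> 10.0.0.1 (expiry=8+4=12). clock=8
Op 7: insert d.com -> 10.0.0.1 (expiry=8+5=13). clock=8
Final cache (unexpired): {c.com,d.com} -> size=2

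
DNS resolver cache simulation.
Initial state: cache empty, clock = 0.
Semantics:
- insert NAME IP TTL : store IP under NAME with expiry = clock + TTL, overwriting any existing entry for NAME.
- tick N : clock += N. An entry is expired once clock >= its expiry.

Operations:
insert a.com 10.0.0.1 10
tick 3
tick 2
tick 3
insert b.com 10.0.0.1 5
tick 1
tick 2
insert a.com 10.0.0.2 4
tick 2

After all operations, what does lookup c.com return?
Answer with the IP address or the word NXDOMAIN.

Op 1: insert a.com -> 10.0.0.1 (expiry=0+10=10). clock=0
Op 2: tick 3 -> clock=3.
Op 3: tick 2 -> clock=5.
Op 4: tick 3 -> clock=8.
Op 5: insert b.com -> 10.0.0.1 (expiry=8+5=13). clock=8
Op 6: tick 1 -> clock=9.
Op 7: tick 2 -> clock=11. purged={a.com}
Op 8: insert a.com -> 10.0.0.2 (expiry=11+4=15). clock=11
Op 9: tick 2 -> clock=13. purged={b.com}
lookup c.com: not in cache (expired or never inserted)

Answer: NXDOMAIN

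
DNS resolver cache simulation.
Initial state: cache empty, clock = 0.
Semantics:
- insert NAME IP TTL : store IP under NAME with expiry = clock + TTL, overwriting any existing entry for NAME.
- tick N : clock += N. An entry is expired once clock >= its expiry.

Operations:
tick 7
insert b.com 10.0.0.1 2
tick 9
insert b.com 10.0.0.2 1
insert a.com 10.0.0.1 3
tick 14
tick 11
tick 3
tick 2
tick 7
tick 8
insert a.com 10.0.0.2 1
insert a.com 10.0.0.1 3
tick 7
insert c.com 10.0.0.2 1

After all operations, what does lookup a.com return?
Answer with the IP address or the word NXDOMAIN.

Op 1: tick 7 -> clock=7.
Op 2: insert b.com -> 10.0.0.1 (expiry=7+2=9). clock=7
Op 3: tick 9 -> clock=16. purged={b.com}
Op 4: insert b.com -> 10.0.0.2 (expiry=16+1=17). clock=16
Op 5: insert a.com -> 10.0.0.1 (expiry=16+3=19). clock=16
Op 6: tick 14 -> clock=30. purged={a.com,b.com}
Op 7: tick 11 -> clock=41.
Op 8: tick 3 -> clock=44.
Op 9: tick 2 -> clock=46.
Op 10: tick 7 -> clock=53.
Op 11: tick 8 -> clock=61.
Op 12: insert a.com -> 10.0.0.2 (expiry=61+1=62). clock=61
Op 13: insert a.com -> 10.0.0.1 (expiry=61+3=64). clock=61
Op 14: tick 7 -> clock=68. purged={a.com}
Op 15: insert c.com -> 10.0.0.2 (expiry=68+1=69). clock=68
lookup a.com: not in cache (expired or never inserted)

Answer: NXDOMAIN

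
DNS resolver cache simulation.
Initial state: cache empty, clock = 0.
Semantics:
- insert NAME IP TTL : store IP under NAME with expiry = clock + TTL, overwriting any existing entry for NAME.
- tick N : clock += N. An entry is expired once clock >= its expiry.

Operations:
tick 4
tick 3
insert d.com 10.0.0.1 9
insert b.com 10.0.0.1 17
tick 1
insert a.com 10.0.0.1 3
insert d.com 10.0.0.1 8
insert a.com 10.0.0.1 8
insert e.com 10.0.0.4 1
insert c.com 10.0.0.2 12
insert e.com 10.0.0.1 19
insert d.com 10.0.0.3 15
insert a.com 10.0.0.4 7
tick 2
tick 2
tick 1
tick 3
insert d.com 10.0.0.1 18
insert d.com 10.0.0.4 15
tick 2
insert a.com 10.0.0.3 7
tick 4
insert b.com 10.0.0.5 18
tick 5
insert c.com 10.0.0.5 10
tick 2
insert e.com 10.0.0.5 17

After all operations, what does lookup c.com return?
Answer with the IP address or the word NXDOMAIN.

Op 1: tick 4 -> clock=4.
Op 2: tick 3 -> clock=7.
Op 3: insert d.com -> 10.0.0.1 (expiry=7+9=16). clock=7
Op 4: insert b.com -> 10.0.0.1 (expiry=7+17=24). clock=7
Op 5: tick 1 -> clock=8.
Op 6: insert a.com -> 10.0.0.1 (expiry=8+3=11). clock=8
Op 7: insert d.com -> 10.0.0.1 (expiry=8+8=16). clock=8
Op 8: insert a.com -> 10.0.0.1 (expiry=8+8=16). clock=8
Op 9: insert e.com -> 10.0.0.4 (expiry=8+1=9). clock=8
Op 10: insert c.com -> 10.0.0.2 (expiry=8+12=20). clock=8
Op 11: insert e.com -> 10.0.0.1 (expiry=8+19=27). clock=8
Op 12: insert d.com -> 10.0.0.3 (expiry=8+15=23). clock=8
Op 13: insert a.com -> 10.0.0.4 (expiry=8+7=15). clock=8
Op 14: tick 2 -> clock=10.
Op 15: tick 2 -> clock=12.
Op 16: tick 1 -> clock=13.
Op 17: tick 3 -> clock=16. purged={a.com}
Op 18: insert d.com -> 10.0.0.1 (expiry=16+18=34). clock=16
Op 19: insert d.com -> 10.0.0.4 (expiry=16+15=31). clock=16
Op 20: tick 2 -> clock=18.
Op 21: insert a.com -> 10.0.0.3 (expiry=18+7=25). clock=18
Op 22: tick 4 -> clock=22. purged={c.com}
Op 23: insert b.com -> 10.0.0.5 (expiry=22+18=40). clock=22
Op 24: tick 5 -> clock=27. purged={a.com,e.com}
Op 25: insert c.com -> 10.0.0.5 (expiry=27+10=37). clock=27
Op 26: tick 2 -> clock=29.
Op 27: insert e.com -> 10.0.0.5 (expiry=29+17=46). clock=29
lookup c.com: present, ip=10.0.0.5 expiry=37 > clock=29

Answer: 10.0.0.5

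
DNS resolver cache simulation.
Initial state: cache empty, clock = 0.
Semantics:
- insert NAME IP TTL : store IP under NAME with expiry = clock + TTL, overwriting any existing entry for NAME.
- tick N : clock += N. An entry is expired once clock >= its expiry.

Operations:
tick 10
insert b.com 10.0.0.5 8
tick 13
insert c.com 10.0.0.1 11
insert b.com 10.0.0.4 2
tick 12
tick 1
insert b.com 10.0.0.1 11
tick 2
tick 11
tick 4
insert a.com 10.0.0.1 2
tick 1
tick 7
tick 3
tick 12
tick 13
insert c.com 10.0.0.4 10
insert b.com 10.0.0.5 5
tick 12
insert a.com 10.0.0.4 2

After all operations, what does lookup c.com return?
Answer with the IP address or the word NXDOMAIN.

Op 1: tick 10 -> clock=10.
Op 2: insert b.com -> 10.0.0.5 (expiry=10+8=18). clock=10
Op 3: tick 13 -> clock=23. purged={b.com}
Op 4: insert c.com -> 10.0.0.1 (expiry=23+11=34). clock=23
Op 5: insert b.com -> 10.0.0.4 (expiry=23+2=25). clock=23
Op 6: tick 12 -> clock=35. purged={b.com,c.com}
Op 7: tick 1 -> clock=36.
Op 8: insert b.com -> 10.0.0.1 (expiry=36+11=47). clock=36
Op 9: tick 2 -> clock=38.
Op 10: tick 11 -> clock=49. purged={b.com}
Op 11: tick 4 -> clock=53.
Op 12: insert a.com -> 10.0.0.1 (expiry=53+2=55). clock=53
Op 13: tick 1 -> clock=54.
Op 14: tick 7 -> clock=61. purged={a.com}
Op 15: tick 3 -> clock=64.
Op 16: tick 12 -> clock=76.
Op 17: tick 13 -> clock=89.
Op 18: insert c.com -> 10.0.0.4 (expiry=89+10=99). clock=89
Op 19: insert b.com -> 10.0.0.5 (expiry=89+5=94). clock=89
Op 20: tick 12 -> clock=101. purged={b.com,c.com}
Op 21: insert a.com -> 10.0.0.4 (expiry=101+2=103). clock=101
lookup c.com: not in cache (expired or never inserted)

Answer: NXDOMAIN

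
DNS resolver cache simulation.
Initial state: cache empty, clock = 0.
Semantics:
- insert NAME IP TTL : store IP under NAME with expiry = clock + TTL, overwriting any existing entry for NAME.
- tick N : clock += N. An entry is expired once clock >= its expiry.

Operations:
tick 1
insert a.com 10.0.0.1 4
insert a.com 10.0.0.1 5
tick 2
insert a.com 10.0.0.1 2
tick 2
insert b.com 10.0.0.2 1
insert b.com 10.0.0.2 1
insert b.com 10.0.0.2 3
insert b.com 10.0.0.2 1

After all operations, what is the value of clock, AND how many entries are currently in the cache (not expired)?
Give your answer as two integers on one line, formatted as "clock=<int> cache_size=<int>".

Op 1: tick 1 -> clock=1.
Op 2: insert a.com -> 10.0.0.1 (expiry=1+4=5). clock=1
Op 3: insert a.com -> 10.0.0.1 (expiry=1+5=6). clock=1
Op 4: tick 2 -> clock=3.
Op 5: insert a.com -> 10.0.0.1 (expiry=3+2=5). clock=3
Op 6: tick 2 -> clock=5. purged={a.com}
Op 7: insert b.com -> 10.0.0.2 (expiry=5+1=6). clock=5
Op 8: insert b.com -> 10.0.0.2 (expiry=5+1=6). clock=5
Op 9: insert b.com -> 10.0.0.2 (expiry=5+3=8). clock=5
Op 10: insert b.com -> 10.0.0.2 (expiry=5+1=6). clock=5
Final clock = 5
Final cache (unexpired): {b.com} -> size=1

Answer: clock=5 cache_size=1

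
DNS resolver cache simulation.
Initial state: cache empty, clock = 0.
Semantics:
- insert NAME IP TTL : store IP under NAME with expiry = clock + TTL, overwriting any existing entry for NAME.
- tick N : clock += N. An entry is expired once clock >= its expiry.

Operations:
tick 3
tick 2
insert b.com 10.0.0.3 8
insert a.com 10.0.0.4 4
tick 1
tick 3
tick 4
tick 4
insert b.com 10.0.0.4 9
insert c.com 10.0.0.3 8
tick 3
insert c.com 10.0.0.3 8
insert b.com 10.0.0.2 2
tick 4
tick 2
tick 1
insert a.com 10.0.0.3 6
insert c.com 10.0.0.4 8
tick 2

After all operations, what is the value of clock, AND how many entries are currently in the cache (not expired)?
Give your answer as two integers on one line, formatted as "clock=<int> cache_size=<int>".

Op 1: tick 3 -> clock=3.
Op 2: tick 2 -> clock=5.
Op 3: insert b.com -> 10.0.0.3 (expiry=5+8=13). clock=5
Op 4: insert a.com -> 10.0.0.4 (expiry=5+4=9). clock=5
Op 5: tick 1 -> clock=6.
Op 6: tick 3 -> clock=9. purged={a.com}
Op 7: tick 4 -> clock=13. purged={b.com}
Op 8: tick 4 -> clock=17.
Op 9: insert b.com -> 10.0.0.4 (expiry=17+9=26). clock=17
Op 10: insert c.com -> 10.0.0.3 (expiry=17+8=25). clock=17
Op 11: tick 3 -> clock=20.
Op 12: insert c.com -> 10.0.0.3 (expiry=20+8=28). clock=20
Op 13: insert b.com -> 10.0.0.2 (expiry=20+2=22). clock=20
Op 14: tick 4 -> clock=24. purged={b.com}
Op 15: tick 2 -> clock=26.
Op 16: tick 1 -> clock=27.
Op 17: insert a.com -> 10.0.0.3 (expiry=27+6=33). clock=27
Op 18: insert c.com -> 10.0.0.4 (expiry=27+8=35). clock=27
Op 19: tick 2 -> clock=29.
Final clock = 29
Final cache (unexpired): {a.com,c.com} -> size=2

Answer: clock=29 cache_size=2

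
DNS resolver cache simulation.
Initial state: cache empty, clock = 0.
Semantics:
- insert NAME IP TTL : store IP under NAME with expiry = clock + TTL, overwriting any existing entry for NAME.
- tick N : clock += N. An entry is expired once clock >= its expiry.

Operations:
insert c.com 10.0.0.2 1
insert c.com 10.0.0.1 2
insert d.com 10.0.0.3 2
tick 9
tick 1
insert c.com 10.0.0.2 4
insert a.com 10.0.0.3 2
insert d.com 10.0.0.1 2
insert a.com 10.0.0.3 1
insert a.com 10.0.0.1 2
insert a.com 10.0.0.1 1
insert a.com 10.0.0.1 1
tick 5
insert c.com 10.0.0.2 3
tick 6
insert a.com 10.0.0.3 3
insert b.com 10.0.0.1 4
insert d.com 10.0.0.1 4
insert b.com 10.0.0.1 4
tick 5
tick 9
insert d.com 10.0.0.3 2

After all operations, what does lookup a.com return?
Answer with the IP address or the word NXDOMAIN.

Op 1: insert c.com -> 10.0.0.2 (expiry=0+1=1). clock=0
Op 2: insert c.com -> 10.0.0.1 (expiry=0+2=2). clock=0
Op 3: insert d.com -> 10.0.0.3 (expiry=0+2=2). clock=0
Op 4: tick 9 -> clock=9. purged={c.com,d.com}
Op 5: tick 1 -> clock=10.
Op 6: insert c.com -> 10.0.0.2 (expiry=10+4=14). clock=10
Op 7: insert a.com -> 10.0.0.3 (expiry=10+2=12). clock=10
Op 8: insert d.com -> 10.0.0.1 (expiry=10+2=12). clock=10
Op 9: insert a.com -> 10.0.0.3 (expiry=10+1=11). clock=10
Op 10: insert a.com -> 10.0.0.1 (expiry=10+2=12). clock=10
Op 11: insert a.com -> 10.0.0.1 (expiry=10+1=11). clock=10
Op 12: insert a.com -> 10.0.0.1 (expiry=10+1=11). clock=10
Op 13: tick 5 -> clock=15. purged={a.com,c.com,d.com}
Op 14: insert c.com -> 10.0.0.2 (expiry=15+3=18). clock=15
Op 15: tick 6 -> clock=21. purged={c.com}
Op 16: insert a.com -> 10.0.0.3 (expiry=21+3=24). clock=21
Op 17: insert b.com -> 10.0.0.1 (expiry=21+4=25). clock=21
Op 18: insert d.com -> 10.0.0.1 (expiry=21+4=25). clock=21
Op 19: insert b.com -> 10.0.0.1 (expiry=21+4=25). clock=21
Op 20: tick 5 -> clock=26. purged={a.com,b.com,d.com}
Op 21: tick 9 -> clock=35.
Op 22: insert d.com -> 10.0.0.3 (expiry=35+2=37). clock=35
lookup a.com: not in cache (expired or never inserted)

Answer: NXDOMAIN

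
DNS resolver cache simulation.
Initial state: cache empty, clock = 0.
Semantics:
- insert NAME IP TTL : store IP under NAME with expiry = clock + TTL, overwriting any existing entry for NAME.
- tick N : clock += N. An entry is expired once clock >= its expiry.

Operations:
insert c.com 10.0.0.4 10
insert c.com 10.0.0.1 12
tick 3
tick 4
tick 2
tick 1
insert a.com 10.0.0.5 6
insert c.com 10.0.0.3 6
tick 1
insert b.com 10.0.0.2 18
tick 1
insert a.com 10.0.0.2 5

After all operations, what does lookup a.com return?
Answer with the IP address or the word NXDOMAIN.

Answer: 10.0.0.2

Derivation:
Op 1: insert c.com -> 10.0.0.4 (expiry=0+10=10). clock=0
Op 2: insert c.com -> 10.0.0.1 (expiry=0+12=12). clock=0
Op 3: tick 3 -> clock=3.
Op 4: tick 4 -> clock=7.
Op 5: tick 2 -> clock=9.
Op 6: tick 1 -> clock=10.
Op 7: insert a.com -> 10.0.0.5 (expiry=10+6=16). clock=10
Op 8: insert c.com -> 10.0.0.3 (expiry=10+6=16). clock=10
Op 9: tick 1 -> clock=11.
Op 10: insert b.com -> 10.0.0.2 (expiry=11+18=29). clock=11
Op 11: tick 1 -> clock=12.
Op 12: insert a.com -> 10.0.0.2 (expiry=12+5=17). clock=12
lookup a.com: present, ip=10.0.0.2 expiry=17 > clock=12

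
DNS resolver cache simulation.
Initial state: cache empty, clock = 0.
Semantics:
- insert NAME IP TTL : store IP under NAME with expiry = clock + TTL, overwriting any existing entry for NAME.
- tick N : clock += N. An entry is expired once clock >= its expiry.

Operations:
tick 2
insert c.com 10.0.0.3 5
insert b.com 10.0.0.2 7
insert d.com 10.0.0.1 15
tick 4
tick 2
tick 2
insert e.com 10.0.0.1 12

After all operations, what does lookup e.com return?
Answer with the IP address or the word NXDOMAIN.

Answer: 10.0.0.1

Derivation:
Op 1: tick 2 -> clock=2.
Op 2: insert c.com -> 10.0.0.3 (expiry=2+5=7). clock=2
Op 3: insert b.com -> 10.0.0.2 (expiry=2+7=9). clock=2
Op 4: insert d.com -> 10.0.0.1 (expiry=2+15=17). clock=2
Op 5: tick 4 -> clock=6.
Op 6: tick 2 -> clock=8. purged={c.com}
Op 7: tick 2 -> clock=10. purged={b.com}
Op 8: insert e.com -> 10.0.0.1 (expiry=10+12=22). clock=10
lookup e.com: present, ip=10.0.0.1 expiry=22 > clock=10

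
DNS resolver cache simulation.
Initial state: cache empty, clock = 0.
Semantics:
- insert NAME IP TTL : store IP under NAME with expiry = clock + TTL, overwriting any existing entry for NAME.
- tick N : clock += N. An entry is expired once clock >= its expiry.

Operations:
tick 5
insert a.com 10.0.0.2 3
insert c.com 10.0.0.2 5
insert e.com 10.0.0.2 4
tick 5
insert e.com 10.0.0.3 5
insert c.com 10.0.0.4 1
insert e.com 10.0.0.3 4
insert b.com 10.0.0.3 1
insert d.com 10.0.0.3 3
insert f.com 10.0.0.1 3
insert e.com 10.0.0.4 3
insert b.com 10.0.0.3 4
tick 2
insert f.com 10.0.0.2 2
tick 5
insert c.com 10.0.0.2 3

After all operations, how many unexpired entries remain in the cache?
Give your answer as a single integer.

Answer: 1

Derivation:
Op 1: tick 5 -> clock=5.
Op 2: insert a.com -> 10.0.0.2 (expiry=5+3=8). clock=5
Op 3: insert c.com -> 10.0.0.2 (expiry=5+5=10). clock=5
Op 4: insert e.com -> 10.0.0.2 (expiry=5+4=9). clock=5
Op 5: tick 5 -> clock=10. purged={a.com,c.com,e.com}
Op 6: insert e.com -> 10.0.0.3 (expiry=10+5=15). clock=10
Op 7: insert c.com -> 10.0.0.4 (expiry=10+1=11). clock=10
Op 8: insert e.com -> 10.0.0.3 (expiry=10+4=14). clock=10
Op 9: insert b.com -> 10.0.0.3 (expiry=10+1=11). clock=10
Op 10: insert d.com -> 10.0.0.3 (expiry=10+3=13). clock=10
Op 11: insert f.com -> 10.0.0.1 (expiry=10+3=13). clock=10
Op 12: insert e.com -> 10.0.0.4 (expiry=10+3=13). clock=10
Op 13: insert b.com -> 10.0.0.3 (expiry=10+4=14). clock=10
Op 14: tick 2 -> clock=12. purged={c.com}
Op 15: insert f.com -> 10.0.0.2 (expiry=12+2=14). clock=12
Op 16: tick 5 -> clock=17. purged={b.com,d.com,e.com,f.com}
Op 17: insert c.com -> 10.0.0.2 (expiry=17+3=20). clock=17
Final cache (unexpired): {c.com} -> size=1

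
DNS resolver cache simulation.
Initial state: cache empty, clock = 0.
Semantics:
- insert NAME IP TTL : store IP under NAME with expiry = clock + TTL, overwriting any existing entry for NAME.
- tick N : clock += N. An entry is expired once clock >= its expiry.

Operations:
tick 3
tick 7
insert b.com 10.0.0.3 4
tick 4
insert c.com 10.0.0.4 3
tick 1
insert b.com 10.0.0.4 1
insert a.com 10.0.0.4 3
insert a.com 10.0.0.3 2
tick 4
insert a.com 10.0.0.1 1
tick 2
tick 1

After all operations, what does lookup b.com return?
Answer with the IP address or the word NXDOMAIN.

Answer: NXDOMAIN

Derivation:
Op 1: tick 3 -> clock=3.
Op 2: tick 7 -> clock=10.
Op 3: insert b.com -> 10.0.0.3 (expiry=10+4=14). clock=10
Op 4: tick 4 -> clock=14. purged={b.com}
Op 5: insert c.com -> 10.0.0.4 (expiry=14+3=17). clock=14
Op 6: tick 1 -> clock=15.
Op 7: insert b.com -> 10.0.0.4 (expiry=15+1=16). clock=15
Op 8: insert a.com -> 10.0.0.4 (expiry=15+3=18). clock=15
Op 9: insert a.com -> 10.0.0.3 (expiry=15+2=17). clock=15
Op 10: tick 4 -> clock=19. purged={a.com,b.com,c.com}
Op 11: insert a.com -> 10.0.0.1 (expiry=19+1=20). clock=19
Op 12: tick 2 -> clock=21. purged={a.com}
Op 13: tick 1 -> clock=22.
lookup b.com: not in cache (expired or never inserted)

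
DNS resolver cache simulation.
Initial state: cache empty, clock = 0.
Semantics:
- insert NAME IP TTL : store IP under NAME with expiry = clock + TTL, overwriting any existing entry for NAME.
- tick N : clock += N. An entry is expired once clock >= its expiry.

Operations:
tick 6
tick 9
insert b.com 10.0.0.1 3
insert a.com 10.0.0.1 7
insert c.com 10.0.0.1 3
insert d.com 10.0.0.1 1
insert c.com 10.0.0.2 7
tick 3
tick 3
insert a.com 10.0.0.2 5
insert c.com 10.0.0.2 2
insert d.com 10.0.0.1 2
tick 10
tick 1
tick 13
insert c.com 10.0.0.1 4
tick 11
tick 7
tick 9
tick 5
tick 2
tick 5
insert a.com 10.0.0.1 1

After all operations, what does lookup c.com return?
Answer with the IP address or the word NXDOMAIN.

Op 1: tick 6 -> clock=6.
Op 2: tick 9 -> clock=15.
Op 3: insert b.com -> 10.0.0.1 (expiry=15+3=18). clock=15
Op 4: insert a.com -> 10.0.0.1 (expiry=15+7=22). clock=15
Op 5: insert c.com -> 10.0.0.1 (expiry=15+3=18). clock=15
Op 6: insert d.com -> 10.0.0.1 (expiry=15+1=16). clock=15
Op 7: insert c.com -> 10.0.0.2 (expiry=15+7=22). clock=15
Op 8: tick 3 -> clock=18. purged={b.com,d.com}
Op 9: tick 3 -> clock=21.
Op 10: insert a.com -> 10.0.0.2 (expiry=21+5=26). clock=21
Op 11: insert c.com -> 10.0.0.2 (expiry=21+2=23). clock=21
Op 12: insert d.com -> 10.0.0.1 (expiry=21+2=23). clock=21
Op 13: tick 10 -> clock=31. purged={a.com,c.com,d.com}
Op 14: tick 1 -> clock=32.
Op 15: tick 13 -> clock=45.
Op 16: insert c.com -> 10.0.0.1 (expiry=45+4=49). clock=45
Op 17: tick 11 -> clock=56. purged={c.com}
Op 18: tick 7 -> clock=63.
Op 19: tick 9 -> clock=72.
Op 20: tick 5 -> clock=77.
Op 21: tick 2 -> clock=79.
Op 22: tick 5 -> clock=84.
Op 23: insert a.com -> 10.0.0.1 (expiry=84+1=85). clock=84
lookup c.com: not in cache (expired or never inserted)

Answer: NXDOMAIN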